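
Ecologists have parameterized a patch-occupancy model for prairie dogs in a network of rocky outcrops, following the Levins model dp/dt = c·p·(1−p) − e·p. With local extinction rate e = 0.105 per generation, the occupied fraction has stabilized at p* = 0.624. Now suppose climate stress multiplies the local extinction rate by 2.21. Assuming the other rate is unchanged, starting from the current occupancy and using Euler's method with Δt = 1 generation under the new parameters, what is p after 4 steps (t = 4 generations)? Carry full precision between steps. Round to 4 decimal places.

Balance c(1−p*) = e gives c = e/(1 − 0.62400) = 0.105/0.37600 = 0.27926.
Starting from p₀ = 0.62400; update p ← p + (dp/dt)·Δt with the new parameters.
t = 1: p = 0.62400 + (-0.07928) = 0.54472
t = 2: p = 0.54472 + (-0.05715) = 0.48757
t = 3: p = 0.48757 + (-0.04337) = 0.44420
t = 4: p = 0.44420 + (-0.03413) = 0.41007

0.4101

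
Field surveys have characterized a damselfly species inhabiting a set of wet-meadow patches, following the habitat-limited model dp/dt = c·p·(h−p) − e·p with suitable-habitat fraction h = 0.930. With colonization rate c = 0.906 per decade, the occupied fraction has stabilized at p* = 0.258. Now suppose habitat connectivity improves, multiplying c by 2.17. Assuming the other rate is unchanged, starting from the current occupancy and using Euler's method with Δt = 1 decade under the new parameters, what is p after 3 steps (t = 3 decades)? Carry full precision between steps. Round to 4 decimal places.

Balance c(h−p*) = e gives e = 0.906×(0.93 − 0.25800) = 0.60883.
Starting from p₀ = 0.25800; update p ← p + (dp/dt)·Δt with the new parameters.
p: 0.25800 → 0.44178  (Δp = +0.18378)
p: 0.44178 → 0.59685  (Δp = +0.15507)
p: 0.59685 → 0.62439  (Δp = +0.02754)

0.6244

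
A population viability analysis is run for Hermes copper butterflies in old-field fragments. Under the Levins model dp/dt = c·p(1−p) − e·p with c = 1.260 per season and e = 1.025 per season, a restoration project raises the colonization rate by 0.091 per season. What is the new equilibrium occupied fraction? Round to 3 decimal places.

Before: p* = 1 − 1.025/1.260 = 0.1865.
After the change, c = 1.351, e = 1.025, so p* = 1 − 1.025/1.351 = 0.2413.

0.241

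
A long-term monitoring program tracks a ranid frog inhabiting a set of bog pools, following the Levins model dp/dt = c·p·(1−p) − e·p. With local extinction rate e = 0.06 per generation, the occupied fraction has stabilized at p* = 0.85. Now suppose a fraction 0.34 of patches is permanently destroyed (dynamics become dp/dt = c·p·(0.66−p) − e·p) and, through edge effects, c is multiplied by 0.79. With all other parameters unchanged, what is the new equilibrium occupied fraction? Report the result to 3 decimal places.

Balance c(1−p*) = e gives c = e/(1 − 0.85000) = 0.06/0.15000 = 0.40000.
New p* = 0.66 − e/c = 0.66 − 0.06000/0.31600 = 0.47013.

0.470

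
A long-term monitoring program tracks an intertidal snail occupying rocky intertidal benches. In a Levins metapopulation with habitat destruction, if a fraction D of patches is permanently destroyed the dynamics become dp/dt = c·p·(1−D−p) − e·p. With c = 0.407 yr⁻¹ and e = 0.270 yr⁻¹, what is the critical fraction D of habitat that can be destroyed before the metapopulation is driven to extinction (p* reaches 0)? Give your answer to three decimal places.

0.337

The nontrivial equilibrium is p* = (1−D) − e/c; extinction occurs when this hits zero.
So D_crit = 1 − e/c = 1 − 0.270/0.407 = 1 − 0.6634 = 0.3366.
Note this equals the original equilibrium occupancy — the Levins extinction-debt result.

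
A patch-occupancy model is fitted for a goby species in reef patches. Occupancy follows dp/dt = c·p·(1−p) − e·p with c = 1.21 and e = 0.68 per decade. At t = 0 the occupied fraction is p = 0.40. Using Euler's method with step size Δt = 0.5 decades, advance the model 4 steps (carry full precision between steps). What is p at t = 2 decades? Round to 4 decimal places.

Update rule: p ← p + [c·p·(1−p) − e·p]·Δt with Δt = 0.5.
p: 0.40000 → 0.40920  (Δp = +0.00920)
p: 0.40920 → 0.41633  (Δp = +0.00713)
p: 0.41633 → 0.42180  (Δp = +0.00546)
p: 0.42180 → 0.42593  (Δp = +0.00414)

0.4259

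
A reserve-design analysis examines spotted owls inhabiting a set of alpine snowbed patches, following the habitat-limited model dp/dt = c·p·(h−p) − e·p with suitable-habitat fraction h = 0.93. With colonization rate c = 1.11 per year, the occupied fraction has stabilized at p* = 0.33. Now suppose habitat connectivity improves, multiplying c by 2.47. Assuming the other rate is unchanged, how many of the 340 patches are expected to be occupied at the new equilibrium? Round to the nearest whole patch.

234

Balance c(h−p*) = e gives e = 1.11×(0.93 − 0.33000) = 0.66600.
New p* = 0.93 − e/c = 0.93 − 0.66600/2.74170 = 0.68709.
Expected occupied = 340 × 0.68709 = 233.61 ≈ 234.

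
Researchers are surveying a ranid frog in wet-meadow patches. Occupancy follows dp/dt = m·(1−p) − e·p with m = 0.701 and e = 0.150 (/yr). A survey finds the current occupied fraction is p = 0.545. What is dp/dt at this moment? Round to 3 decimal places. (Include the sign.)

Colonization term: m·(1−p) = 0.701×0.4550 = 0.31895.
Extinction term: e·p = 0.08175.
dp/dt = 0.31895 − 0.08175 = 0.23720.

0.237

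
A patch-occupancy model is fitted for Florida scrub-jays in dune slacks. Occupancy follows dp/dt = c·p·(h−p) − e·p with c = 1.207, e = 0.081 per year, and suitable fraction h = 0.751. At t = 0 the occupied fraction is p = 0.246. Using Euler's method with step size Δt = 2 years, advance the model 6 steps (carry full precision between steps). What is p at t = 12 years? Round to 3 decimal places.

Update rule: p ← p + [c·p·(h−p) − e·p]·Δt with Δt = 2.
step 1: Δp = +0.26004, p = 0.50604
step 2: Δp = +0.21726, p = 0.72330
step 3: Δp = -0.06881, p = 0.65449
step 4: Δp = +0.04645, p = 0.70094
step 5: Δp = -0.02885, p = 0.67209
step 6: Δp = +0.01914, p = 0.69124

0.691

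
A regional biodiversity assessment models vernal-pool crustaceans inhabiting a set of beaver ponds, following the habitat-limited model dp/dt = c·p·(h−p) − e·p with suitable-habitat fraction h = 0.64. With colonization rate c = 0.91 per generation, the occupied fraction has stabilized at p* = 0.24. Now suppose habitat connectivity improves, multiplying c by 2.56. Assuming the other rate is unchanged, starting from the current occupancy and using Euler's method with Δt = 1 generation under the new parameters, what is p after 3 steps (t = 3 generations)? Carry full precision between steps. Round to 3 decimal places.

0.485

Balance c(h−p*) = e gives e = 0.91×(0.64 − 0.24000) = 0.36400.
Starting from p₀ = 0.24000; update p ← p + (dp/dt)·Δt with the new parameters.
  1  |  dp/dt·Δt = +0.136282  |  p_1 = 0.376282
  2  |  dp/dt·Δt = +0.094205  |  p_2 = 0.470487
  3  |  dp/dt·Δt = +0.014537  |  p_3 = 0.485024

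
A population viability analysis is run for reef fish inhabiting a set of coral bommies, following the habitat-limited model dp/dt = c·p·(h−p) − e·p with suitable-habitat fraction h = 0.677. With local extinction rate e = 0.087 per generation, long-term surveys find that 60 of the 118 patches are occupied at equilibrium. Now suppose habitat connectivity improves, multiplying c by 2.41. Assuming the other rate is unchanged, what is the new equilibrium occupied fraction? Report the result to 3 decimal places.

0.607

Observed p* = 60/118 = 0.50847.
Balance c(h−p*) = e gives c = e/(0.677 − 0.50847) = 0.087/0.16853 = 0.51623.
New p* = 0.677 − e/c = 0.677 − 0.08700/1.24411 = 0.60707.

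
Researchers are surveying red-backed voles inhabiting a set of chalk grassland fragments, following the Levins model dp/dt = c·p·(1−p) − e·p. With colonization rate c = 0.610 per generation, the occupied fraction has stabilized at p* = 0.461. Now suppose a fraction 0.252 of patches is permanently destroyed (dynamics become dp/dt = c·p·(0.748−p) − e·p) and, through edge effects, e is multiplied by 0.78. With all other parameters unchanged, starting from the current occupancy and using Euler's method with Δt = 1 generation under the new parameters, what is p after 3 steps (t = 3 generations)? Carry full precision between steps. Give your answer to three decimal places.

0.381

Balance c(1−p*) = e gives e = 0.610×(1 − 0.46100) = 0.32879.
Starting from p₀ = 0.46100; update p ← p + (dp/dt)·Δt with the new parameters.
p: 0.46100 → 0.42348  (Δp = -0.03752)
p: 0.42348 → 0.39871  (Δp = -0.02477)
p: 0.39871 → 0.38141  (Δp = -0.01730)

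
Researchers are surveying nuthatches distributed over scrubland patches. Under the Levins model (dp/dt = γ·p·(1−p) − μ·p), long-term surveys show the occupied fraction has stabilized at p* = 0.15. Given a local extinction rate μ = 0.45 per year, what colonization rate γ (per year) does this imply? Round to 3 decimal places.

At equilibrium γ(1−p*) = μ, so γ = μ/(1−p*).
γ = 0.45/(1 − 0.15) = 0.45/0.8500 = 0.5294.

0.529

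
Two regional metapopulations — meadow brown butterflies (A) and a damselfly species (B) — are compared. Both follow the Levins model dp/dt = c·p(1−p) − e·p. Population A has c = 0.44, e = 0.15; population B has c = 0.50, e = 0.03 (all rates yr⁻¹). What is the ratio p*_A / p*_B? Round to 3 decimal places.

0.701

A: p*_A = 1 − 0.15/0.44 = 0.6591.
B: p*_B = 1 − 0.03/0.50 = 0.9400.
p*_A / p*_B = 0.6591/0.9400 = 0.7012.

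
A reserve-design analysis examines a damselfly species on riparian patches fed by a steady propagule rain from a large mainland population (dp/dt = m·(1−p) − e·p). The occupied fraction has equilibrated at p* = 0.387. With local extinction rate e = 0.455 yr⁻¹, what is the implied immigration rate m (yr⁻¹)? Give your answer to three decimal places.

0.287

At equilibrium m(1−p*) = e·p*, so m = e·p*/(1−p*).
m = 0.455 × 0.387 / 0.6130 = 0.1761/0.6130 = 0.2873.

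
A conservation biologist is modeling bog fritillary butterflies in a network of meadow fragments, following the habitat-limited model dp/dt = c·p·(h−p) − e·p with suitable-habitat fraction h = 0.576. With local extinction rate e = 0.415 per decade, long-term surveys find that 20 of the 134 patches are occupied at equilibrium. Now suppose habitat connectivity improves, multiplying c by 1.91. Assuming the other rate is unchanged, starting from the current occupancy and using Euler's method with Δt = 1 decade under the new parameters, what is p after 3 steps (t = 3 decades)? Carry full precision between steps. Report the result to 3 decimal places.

Observed p* = 20/134 = 0.14925.
Balance c(h−p*) = e gives c = e/(0.576 − 0.14925) = 0.415/0.42675 = 0.97247.
Starting from p₀ = 0.14925; update p ← p + (dp/dt)·Δt with the new parameters.
step 1: Δp = +0.05637, p = 0.20562
step 2: Δp = +0.05612, p = 0.26174
step 3: Δp = +0.04416, p = 0.30590

0.306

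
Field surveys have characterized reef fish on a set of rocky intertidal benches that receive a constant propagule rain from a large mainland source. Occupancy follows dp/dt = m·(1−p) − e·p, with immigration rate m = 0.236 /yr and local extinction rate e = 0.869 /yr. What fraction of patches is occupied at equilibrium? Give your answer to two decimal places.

0.21

At equilibrium the propagule rain into empty patches balances local extinction: m(1−p*) = e·p*.
p* = m/(m+e) = 0.236/(0.236+0.869) = 0.236/1.1050 = 0.2136.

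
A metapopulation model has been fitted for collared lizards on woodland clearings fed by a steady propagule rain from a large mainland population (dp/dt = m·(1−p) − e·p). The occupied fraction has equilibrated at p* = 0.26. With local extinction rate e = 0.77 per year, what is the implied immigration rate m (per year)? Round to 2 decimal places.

At equilibrium m(1−p*) = e·p*, so m = e·p*/(1−p*).
m = 0.77 × 0.26 / 0.7400 = 0.2002/0.7400 = 0.2705.

0.27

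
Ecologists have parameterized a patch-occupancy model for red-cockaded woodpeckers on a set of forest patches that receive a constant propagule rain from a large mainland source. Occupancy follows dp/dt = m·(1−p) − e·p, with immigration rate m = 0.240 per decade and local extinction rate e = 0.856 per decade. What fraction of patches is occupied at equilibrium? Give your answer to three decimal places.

Setting dp/dt = 0: m − m·p* = e·p*, so m = (m+e)·p*.
p* = m/(m+e) = 0.240/(0.240+0.856) = 0.240/1.0960 = 0.2190.

0.219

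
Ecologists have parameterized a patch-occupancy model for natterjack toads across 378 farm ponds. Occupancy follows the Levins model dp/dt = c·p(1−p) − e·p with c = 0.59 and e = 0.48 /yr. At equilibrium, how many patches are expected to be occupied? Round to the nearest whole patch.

70

p* = 1 − e/c = 1 − 0.48/0.59 = 0.1864.
Expected occupied patches = N × p* = 378 × 0.1864 = 70.47 ≈ 70.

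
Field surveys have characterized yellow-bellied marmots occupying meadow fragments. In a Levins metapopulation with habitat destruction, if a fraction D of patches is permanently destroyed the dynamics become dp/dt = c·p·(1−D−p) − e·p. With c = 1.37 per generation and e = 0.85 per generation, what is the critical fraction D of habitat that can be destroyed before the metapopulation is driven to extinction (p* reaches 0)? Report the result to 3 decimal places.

0.380

The nontrivial equilibrium is p* = (1−D) − e/c; extinction occurs when this hits zero.
So D_crit = 1 − e/c = 1 − 0.85/1.37 = 1 − 0.6204 = 0.3796.
Note this equals the original equilibrium occupancy — the Levins extinction-debt result.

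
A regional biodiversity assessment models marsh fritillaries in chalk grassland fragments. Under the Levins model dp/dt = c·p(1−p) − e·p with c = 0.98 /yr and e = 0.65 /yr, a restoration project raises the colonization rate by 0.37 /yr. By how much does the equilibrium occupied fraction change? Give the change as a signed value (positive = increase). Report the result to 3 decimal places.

0.182

Before: p* = 1 − 0.65/0.98 = 0.3367.
After the change, c = 1.35, e = 0.65, so p* = 1 − 0.65/1.35 = 0.5185.
Δp* = 0.5185 − 0.3367 = +0.1818.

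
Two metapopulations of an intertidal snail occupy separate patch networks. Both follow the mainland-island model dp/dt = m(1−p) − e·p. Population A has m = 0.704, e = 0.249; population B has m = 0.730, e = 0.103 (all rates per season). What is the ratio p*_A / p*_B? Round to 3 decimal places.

A: p*_A = m/(m+e) = 0.704/0.9530 = 0.7387.
B: p*_B = 0.730/0.8330 = 0.8764.
p*_A / p*_B = 0.7387/0.8764 = 0.8430.

0.843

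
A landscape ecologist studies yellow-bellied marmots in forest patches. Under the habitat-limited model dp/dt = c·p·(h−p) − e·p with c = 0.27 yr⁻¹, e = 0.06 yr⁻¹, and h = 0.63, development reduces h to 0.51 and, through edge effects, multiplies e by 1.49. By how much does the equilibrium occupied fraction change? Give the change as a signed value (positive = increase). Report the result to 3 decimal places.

Before: p* = h − e/c = 0.63 − 0.06/0.27 = 0.63 − 0.2222 = 0.4078.
After: c = 0.27, e = 0.0894, h = 0.51; p* = 0.51 − 0.0894/0.27 = 0.1789.
Δp* = 0.1789 − 0.4078 = -0.2289.

-0.229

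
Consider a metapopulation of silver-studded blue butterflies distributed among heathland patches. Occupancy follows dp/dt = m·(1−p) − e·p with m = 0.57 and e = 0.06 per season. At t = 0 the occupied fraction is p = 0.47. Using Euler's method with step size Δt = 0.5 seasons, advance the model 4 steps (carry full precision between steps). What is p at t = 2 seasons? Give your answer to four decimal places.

0.8090

Update rule: p ← p + [m·(1−p) − e·p]·Δt with Δt = 0.5.
  1  |  dp/dt·Δt = +0.136950  |  p_1 = 0.606950
  2  |  dp/dt·Δt = +0.093811  |  p_2 = 0.700761
  3  |  dp/dt·Δt = +0.064260  |  p_3 = 0.765021
  4  |  dp/dt·Δt = +0.044018  |  p_4 = 0.809039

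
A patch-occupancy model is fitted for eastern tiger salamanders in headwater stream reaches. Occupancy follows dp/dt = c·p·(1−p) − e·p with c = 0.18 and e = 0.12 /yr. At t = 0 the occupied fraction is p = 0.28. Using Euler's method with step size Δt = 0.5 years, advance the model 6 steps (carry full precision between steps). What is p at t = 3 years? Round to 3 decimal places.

0.288

Update rule: p ← p + [c·p·(1−p) − e·p]·Δt with Δt = 0.5.
t = 0.5: p = 0.28000 + (+0.00134) = 0.28134
t = 1: p = 0.28134 + (+0.00132) = 0.28266
t = 1.5: p = 0.28266 + (+0.00129) = 0.28395
t = 2: p = 0.28395 + (+0.00126) = 0.28521
t = 2.5: p = 0.28521 + (+0.00124) = 0.28645
t = 3: p = 0.28645 + (+0.00121) = 0.28766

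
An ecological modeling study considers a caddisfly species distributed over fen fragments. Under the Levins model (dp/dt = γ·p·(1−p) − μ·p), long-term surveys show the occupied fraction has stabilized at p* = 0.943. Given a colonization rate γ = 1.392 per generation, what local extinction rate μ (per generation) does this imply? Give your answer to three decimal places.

0.079

At equilibrium γ(1−p*) = μ.
μ = 1.392 × (1 − 0.943) = 1.392 × 0.0570 = 0.0793.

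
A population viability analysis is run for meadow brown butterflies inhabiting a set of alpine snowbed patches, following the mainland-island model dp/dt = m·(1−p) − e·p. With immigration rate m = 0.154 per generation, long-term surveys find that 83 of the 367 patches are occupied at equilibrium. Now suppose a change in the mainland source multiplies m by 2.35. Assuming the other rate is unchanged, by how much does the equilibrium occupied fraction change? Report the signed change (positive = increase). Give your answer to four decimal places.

0.1810

Observed p* = 83/367 = 0.22616.
Balance m(1−p*) = e·p* gives e = m(1−p*)/p* = 0.154×0.77384/0.22616 = 0.52693.
New p* = m/(m+e) = 0.36190/(0.36190+0.52693) = 0.40716.
Δp* = 0.40716 − 0.22616 = +0.18100.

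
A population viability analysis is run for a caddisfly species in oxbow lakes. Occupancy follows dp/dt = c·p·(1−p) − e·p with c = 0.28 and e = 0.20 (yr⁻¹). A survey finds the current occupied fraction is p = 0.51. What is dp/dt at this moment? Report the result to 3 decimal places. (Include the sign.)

-0.032

Colonization term: c·p·(1−p) = 0.28×0.51×0.4900 = 0.06997.
Extinction term: e·p = 0.10200.
dp/dt = 0.06997 − 0.10200 = -0.03203.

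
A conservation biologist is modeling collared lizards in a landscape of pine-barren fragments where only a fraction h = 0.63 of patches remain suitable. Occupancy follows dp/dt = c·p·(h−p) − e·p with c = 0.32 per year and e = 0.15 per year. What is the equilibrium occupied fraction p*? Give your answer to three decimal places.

Setting dp/dt = 0 and dividing by p* gives c·(h−p*) = e.
So p* = h − e/c = 0.63 − 0.15/0.32 = 0.63 − 0.4688 = 0.1613.

0.161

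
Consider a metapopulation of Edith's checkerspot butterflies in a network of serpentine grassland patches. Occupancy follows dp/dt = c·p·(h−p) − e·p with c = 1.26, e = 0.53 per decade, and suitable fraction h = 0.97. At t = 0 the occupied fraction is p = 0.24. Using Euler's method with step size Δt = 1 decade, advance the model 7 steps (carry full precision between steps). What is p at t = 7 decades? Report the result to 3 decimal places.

Update rule: p ← p + [c·p·(h−p) − e·p]·Δt with Δt = 1.
  1  |  dp/dt·Δt = +0.093552  |  p_1 = 0.333552
  2  |  dp/dt·Δt = +0.090701  |  p_2 = 0.424253
  3  |  dp/dt·Δt = +0.066880  |  p_3 = 0.491133
  4  |  dp/dt·Δt = +0.036036  |  p_4 = 0.527168
  5  |  dp/dt·Δt = +0.014744  |  p_5 = 0.541912
  6  |  dp/dt·Δt = +0.005089  |  p_6 = 0.547001
  7  |  dp/dt·Δt = +0.001629  |  p_7 = 0.548630

0.549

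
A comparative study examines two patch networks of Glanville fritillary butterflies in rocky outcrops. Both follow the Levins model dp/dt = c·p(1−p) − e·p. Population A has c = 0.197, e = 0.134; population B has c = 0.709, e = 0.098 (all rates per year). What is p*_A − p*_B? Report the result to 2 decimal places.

-0.54

A: p*_A = 1 − 0.134/0.197 = 0.3198.
B: p*_B = 1 − 0.098/0.709 = 0.8618.
p*_A − p*_B = 0.3198 − 0.8618 = -0.5420.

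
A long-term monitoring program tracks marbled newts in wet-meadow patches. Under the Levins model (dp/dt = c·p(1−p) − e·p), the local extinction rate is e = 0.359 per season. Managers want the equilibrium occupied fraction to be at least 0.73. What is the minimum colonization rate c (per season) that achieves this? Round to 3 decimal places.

p* = 1 − e/c ≥ 0.73 requires e/c ≤ 0.2700, i.e. c ≥ e/0.2700.
c_min = 0.359/0.2700 = 1.3296.

1.330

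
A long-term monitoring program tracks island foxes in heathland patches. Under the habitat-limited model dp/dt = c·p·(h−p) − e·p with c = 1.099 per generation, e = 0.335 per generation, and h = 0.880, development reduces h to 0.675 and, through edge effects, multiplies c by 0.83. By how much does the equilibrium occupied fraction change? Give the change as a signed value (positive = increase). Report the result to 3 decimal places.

-0.267

Before: p* = h − e/c = 0.880 − 0.335/1.099 = 0.880 − 0.3048 = 0.5752.
After: c = 0.91217, e = 0.335, h = 0.675; p* = 0.675 − 0.335/0.91217 = 0.3077.
Δp* = 0.3077 − 0.5752 = -0.2674.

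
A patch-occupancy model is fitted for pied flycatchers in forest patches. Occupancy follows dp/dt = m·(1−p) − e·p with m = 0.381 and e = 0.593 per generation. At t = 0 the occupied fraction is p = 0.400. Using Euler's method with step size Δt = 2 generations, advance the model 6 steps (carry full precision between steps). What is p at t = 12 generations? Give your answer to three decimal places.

Update rule: p ← p + [m·(1−p) − e·p]·Δt with Δt = 2.
  1  |  dp/dt·Δt = -0.017200  |  p_1 = 0.382800
  2  |  dp/dt·Δt = +0.016306  |  p_2 = 0.399106
  3  |  dp/dt·Δt = -0.015458  |  p_3 = 0.383648
  4  |  dp/dt·Δt = +0.014654  |  p_4 = 0.398302
  5  |  dp/dt·Δt = -0.013892  |  p_5 = 0.384410
  6  |  dp/dt·Δt = +0.013170  |  p_6 = 0.397579

0.398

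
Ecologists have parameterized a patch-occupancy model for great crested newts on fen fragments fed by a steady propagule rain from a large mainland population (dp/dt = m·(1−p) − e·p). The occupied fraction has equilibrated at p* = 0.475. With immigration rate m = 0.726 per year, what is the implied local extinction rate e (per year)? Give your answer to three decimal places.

At equilibrium m(1−p*) = e·p*, so e = m(1−p*)/p*.
e = 0.726 × 0.5250 / 0.475 = 0.8024.

0.802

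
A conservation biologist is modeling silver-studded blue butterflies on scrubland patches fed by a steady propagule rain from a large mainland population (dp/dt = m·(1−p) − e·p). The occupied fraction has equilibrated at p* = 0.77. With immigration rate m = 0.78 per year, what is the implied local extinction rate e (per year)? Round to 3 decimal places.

At equilibrium m(1−p*) = e·p*, so e = m(1−p*)/p*.
e = 0.78 × 0.2300 / 0.77 = 0.2330.

0.233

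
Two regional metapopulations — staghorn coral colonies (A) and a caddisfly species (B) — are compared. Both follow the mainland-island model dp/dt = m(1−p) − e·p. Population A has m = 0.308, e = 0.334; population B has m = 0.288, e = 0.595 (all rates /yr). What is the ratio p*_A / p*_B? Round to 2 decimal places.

A: p*_A = m/(m+e) = 0.308/0.6420 = 0.4798.
B: p*_B = 0.288/0.8830 = 0.3262.
p*_A / p*_B = 0.4798/0.3262 = 1.4709.

1.47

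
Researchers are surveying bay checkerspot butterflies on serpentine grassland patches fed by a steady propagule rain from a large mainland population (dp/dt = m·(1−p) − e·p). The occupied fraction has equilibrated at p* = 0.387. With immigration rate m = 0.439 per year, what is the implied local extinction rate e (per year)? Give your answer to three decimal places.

At equilibrium m(1−p*) = e·p*, so e = m(1−p*)/p*.
e = 0.439 × 0.6130 / 0.387 = 0.6954.

0.695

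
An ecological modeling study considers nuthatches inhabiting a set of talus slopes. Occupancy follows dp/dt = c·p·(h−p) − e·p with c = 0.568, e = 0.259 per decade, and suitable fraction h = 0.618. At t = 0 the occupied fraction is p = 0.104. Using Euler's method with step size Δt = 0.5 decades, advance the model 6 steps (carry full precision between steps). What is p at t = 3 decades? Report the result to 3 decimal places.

0.114

Update rule: p ← p + [c·p·(h−p) − e·p]·Δt with Δt = 0.5.
step 1: Δp = +0.00171, p = 0.10571
step 2: Δp = +0.00169, p = 0.10740
step 3: Δp = +0.00167, p = 0.10907
step 4: Δp = +0.00164, p = 0.11071
step 5: Δp = +0.00161, p = 0.11232
step 6: Δp = +0.00159, p = 0.11391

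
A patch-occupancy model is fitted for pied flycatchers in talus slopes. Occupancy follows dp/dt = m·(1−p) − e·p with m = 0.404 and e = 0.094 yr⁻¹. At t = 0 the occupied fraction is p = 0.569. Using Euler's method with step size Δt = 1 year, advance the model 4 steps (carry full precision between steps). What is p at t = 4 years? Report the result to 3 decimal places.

0.796

Update rule: p ← p + [m·(1−p) − e·p]·Δt with Δt = 1.
  1  |  dp/dt·Δt = +0.120638  |  p_1 = 0.689638
  2  |  dp/dt·Δt = +0.060560  |  p_2 = 0.750198
  3  |  dp/dt·Δt = +0.030401  |  p_3 = 0.780600
  4  |  dp/dt·Δt = +0.015261  |  p_4 = 0.795861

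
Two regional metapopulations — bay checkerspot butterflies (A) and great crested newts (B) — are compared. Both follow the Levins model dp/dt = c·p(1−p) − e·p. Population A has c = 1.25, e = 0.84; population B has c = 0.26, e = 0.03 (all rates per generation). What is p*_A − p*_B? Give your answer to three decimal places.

-0.557

A: p*_A = 1 − 0.84/1.25 = 0.3280.
B: p*_B = 1 − 0.03/0.26 = 0.8846.
p*_A − p*_B = 0.3280 − 0.8846 = -0.5566.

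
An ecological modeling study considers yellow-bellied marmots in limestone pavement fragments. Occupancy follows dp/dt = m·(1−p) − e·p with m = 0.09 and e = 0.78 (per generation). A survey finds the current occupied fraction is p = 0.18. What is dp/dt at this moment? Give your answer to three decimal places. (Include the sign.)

-0.067

Colonization term: m·(1−p) = 0.09×0.8200 = 0.07380.
Extinction term: e·p = 0.14040.
dp/dt = 0.07380 − 0.14040 = -0.06660.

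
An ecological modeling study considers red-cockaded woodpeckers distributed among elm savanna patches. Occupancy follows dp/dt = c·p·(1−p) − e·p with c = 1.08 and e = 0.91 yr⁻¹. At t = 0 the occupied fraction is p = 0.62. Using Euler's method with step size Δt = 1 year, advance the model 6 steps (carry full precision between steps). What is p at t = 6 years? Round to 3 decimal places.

Update rule: p ← p + [c·p·(1−p) − e·p]·Δt with Δt = 1.
  1  |  dp/dt·Δt = -0.309752  |  p_1 = 0.310248
  2  |  dp/dt·Δt = -0.051212  |  p_2 = 0.259036
  3  |  dp/dt·Δt = -0.028432  |  p_3 = 0.230605
  4  |  dp/dt·Δt = -0.018230  |  p_4 = 0.212375
  5  |  dp/dt·Δt = -0.012608  |  p_5 = 0.199767
  6  |  dp/dt·Δt = -0.009139  |  p_6 = 0.190628

0.191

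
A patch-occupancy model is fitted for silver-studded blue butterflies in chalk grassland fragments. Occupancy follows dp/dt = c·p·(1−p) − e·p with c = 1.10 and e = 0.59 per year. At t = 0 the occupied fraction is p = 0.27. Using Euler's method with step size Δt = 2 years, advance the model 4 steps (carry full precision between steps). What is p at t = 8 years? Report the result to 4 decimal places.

Update rule: p ← p + [c·p·(1−p) − e·p]·Δt with Δt = 2.
  1  |  dp/dt·Δt = +0.115020  |  p_1 = 0.385020
  2  |  dp/dt·Δt = +0.066592  |  p_2 = 0.451612
  3  |  dp/dt·Δt = +0.011947  |  p_3 = 0.463559
  4  |  dp/dt·Δt = +0.000079  |  p_4 = 0.463638

0.4636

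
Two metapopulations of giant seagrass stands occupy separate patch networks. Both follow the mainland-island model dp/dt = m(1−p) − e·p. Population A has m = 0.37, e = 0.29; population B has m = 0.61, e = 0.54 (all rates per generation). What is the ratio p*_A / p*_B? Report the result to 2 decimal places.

1.06

A: p*_A = m/(m+e) = 0.37/0.6600 = 0.5606.
B: p*_B = 0.61/1.1500 = 0.5304.
p*_A / p*_B = 0.5606/0.5304 = 1.0569.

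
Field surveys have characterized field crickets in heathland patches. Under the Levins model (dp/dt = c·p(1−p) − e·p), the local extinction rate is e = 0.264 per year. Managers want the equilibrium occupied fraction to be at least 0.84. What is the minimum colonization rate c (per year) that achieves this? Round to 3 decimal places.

p* = 1 − e/c ≥ 0.84 requires e/c ≤ 0.1600, i.e. c ≥ e/0.1600.
c_min = 0.264/0.1600 = 1.6500.

1.650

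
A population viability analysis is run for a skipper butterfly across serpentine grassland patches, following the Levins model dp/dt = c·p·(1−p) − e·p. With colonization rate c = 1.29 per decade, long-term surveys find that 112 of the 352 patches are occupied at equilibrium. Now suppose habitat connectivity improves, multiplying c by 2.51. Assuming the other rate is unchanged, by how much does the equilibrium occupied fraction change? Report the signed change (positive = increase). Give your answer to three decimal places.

0.410

Observed p* = 112/352 = 0.31818.
Balance c(1−p*) = e gives e = 1.29×(1 − 0.31818) = 0.87955.
New p* = 1 − e/c = 1 − 0.87955/3.23790 = 0.72836.
Δp* = 0.72836 − 0.31818 = +0.41018.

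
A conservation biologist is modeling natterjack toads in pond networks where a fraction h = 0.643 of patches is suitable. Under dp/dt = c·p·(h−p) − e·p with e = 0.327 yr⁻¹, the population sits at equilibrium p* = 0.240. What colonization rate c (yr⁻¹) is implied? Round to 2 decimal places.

At equilibrium c(h−p*) = e, so c = e/(h−p*).
c = 0.327/(0.643 − 0.240) = 0.327/0.4030 = 0.8114.

0.81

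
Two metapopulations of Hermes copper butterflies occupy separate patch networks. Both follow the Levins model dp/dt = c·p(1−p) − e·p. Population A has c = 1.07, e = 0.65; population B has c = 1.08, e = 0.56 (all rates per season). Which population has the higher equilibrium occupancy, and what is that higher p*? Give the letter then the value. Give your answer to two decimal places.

A: p*_A = 1 − 0.65/1.07 = 0.3925.
B: p*_B = 1 − 0.56/1.08 = 0.4815.
B is higher at 0.4815.

B, 0.48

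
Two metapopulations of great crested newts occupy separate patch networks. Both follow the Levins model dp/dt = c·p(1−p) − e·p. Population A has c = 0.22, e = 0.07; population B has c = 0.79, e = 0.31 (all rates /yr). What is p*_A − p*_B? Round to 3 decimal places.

A: p*_A = 1 − 0.07/0.22 = 0.6818.
B: p*_B = 1 − 0.31/0.79 = 0.6076.
p*_A − p*_B = 0.6818 − 0.6076 = 0.0742.

0.074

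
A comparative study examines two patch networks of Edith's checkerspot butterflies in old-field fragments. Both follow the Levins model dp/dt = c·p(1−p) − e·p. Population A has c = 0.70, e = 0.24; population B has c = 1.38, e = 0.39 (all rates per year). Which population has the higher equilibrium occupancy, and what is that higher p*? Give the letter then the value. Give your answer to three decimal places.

A: p*_A = 1 − 0.24/0.70 = 0.6571.
B: p*_B = 1 − 0.39/1.38 = 0.7174.
B is higher at 0.7174.

B, 0.717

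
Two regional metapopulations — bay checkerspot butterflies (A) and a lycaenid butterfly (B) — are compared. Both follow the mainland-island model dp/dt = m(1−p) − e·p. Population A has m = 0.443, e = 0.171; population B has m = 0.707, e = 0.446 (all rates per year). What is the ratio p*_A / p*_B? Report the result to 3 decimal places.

1.177

A: p*_A = m/(m+e) = 0.443/0.6140 = 0.7215.
B: p*_B = 0.707/1.1530 = 0.6132.
p*_A / p*_B = 0.7215/0.6132 = 1.1766.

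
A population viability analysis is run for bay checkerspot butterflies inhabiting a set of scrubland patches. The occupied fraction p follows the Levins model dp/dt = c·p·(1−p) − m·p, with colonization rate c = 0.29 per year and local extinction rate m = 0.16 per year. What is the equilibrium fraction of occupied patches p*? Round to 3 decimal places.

0.448

Setting dp/dt = 0 and dividing through by p* gives c·(1−p*) = m.
So p* = 1 − m/c = 1 − 0.16/0.29 = 1 − 0.5517 = 0.4483.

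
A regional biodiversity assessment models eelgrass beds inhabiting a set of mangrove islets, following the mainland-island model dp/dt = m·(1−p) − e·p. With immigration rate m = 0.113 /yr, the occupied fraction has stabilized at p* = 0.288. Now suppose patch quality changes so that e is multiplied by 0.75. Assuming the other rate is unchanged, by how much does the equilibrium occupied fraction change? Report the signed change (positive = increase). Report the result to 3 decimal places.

0.062

Balance m(1−p*) = e·p* gives e = m(1−p*)/p* = 0.113×0.71200/0.28800 = 0.27936.
New p* = m/(m+e) = 0.11300/(0.11300+0.20952) = 0.35037.
Δp* = 0.35037 − 0.28800 = +0.06237.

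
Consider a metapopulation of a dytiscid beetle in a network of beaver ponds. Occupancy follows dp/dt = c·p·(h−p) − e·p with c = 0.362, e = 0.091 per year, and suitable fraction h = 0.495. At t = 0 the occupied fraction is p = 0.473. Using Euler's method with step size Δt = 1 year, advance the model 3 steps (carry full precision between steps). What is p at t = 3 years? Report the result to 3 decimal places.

Update rule: p ← p + [c·p·(h−p) − e·p]·Δt with Δt = 1.
t = 1: p = 0.47300 + (-0.03928) = 0.43372
t = 2: p = 0.43372 + (-0.02985) = 0.40388
t = 3: p = 0.40388 + (-0.02343) = 0.38045

0.380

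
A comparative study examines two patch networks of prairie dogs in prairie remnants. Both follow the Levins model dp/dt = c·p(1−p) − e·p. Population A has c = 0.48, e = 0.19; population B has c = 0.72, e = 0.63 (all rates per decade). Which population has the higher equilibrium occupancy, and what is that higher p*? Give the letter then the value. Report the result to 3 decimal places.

A: p*_A = 1 − 0.19/0.48 = 0.6042.
B: p*_B = 1 − 0.63/0.72 = 0.1250.
A is higher at 0.6042.

A, 0.604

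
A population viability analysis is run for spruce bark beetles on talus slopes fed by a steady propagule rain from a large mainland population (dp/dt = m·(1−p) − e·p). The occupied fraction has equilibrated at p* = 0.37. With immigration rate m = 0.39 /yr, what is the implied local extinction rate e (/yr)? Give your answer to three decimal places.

0.664

At equilibrium m(1−p*) = e·p*, so e = m(1−p*)/p*.
e = 0.39 × 0.6300 / 0.37 = 0.6641.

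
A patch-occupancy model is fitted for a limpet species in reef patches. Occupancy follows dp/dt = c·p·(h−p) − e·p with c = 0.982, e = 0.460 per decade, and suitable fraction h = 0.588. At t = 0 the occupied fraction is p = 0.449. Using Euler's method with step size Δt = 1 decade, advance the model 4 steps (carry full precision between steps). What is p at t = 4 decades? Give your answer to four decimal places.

0.1964

Update rule: p ← p + [c·p·(h−p) − e·p]·Δt with Δt = 1.
p: 0.44900 → 0.30375  (Δp = -0.14525)
p: 0.30375 → 0.24881  (Δp = -0.05494)
p: 0.24881 → 0.21723  (Δp = -0.03158)
p: 0.21723 → 0.19640  (Δp = -0.02083)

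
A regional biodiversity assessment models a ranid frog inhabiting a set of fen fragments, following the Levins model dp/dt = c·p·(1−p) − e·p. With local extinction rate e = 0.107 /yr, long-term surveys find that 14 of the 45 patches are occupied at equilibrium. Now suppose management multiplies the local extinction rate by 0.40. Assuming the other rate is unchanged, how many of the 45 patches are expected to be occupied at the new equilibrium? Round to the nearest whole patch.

33

Observed p* = 14/45 = 0.31111.
Balance c(1−p*) = e gives c = e/(1 − 0.31111) = 0.107/0.68889 = 0.15532.
New p* = 1 − e/c = 1 − 0.04280/0.15532 = 0.72444.
Expected occupied = 45 × 0.72444 = 32.60 ≈ 33.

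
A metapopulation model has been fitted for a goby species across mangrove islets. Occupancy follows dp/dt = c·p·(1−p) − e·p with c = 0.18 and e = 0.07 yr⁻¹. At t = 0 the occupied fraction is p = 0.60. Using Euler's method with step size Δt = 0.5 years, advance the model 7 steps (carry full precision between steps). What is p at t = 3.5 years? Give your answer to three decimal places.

Update rule: p ← p + [c·p·(1−p) − e·p]·Δt with Δt = 0.5.
p: 0.60000 → 0.60060  (Δp = +0.00060)
p: 0.60060 → 0.60117  (Δp = +0.00057)
p: 0.60117 → 0.60171  (Δp = +0.00054)
p: 0.60171 → 0.60222  (Δp = +0.00051)
p: 0.60222 → 0.60270  (Δp = +0.00048)
p: 0.60270 → 0.60315  (Δp = +0.00046)
p: 0.60315 → 0.60359  (Δp = +0.00043)

0.604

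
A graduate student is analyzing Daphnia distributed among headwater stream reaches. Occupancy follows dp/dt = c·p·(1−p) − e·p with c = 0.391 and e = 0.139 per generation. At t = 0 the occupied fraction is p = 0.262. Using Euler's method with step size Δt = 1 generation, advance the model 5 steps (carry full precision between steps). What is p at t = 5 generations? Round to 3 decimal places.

Update rule: p ← p + [c·p·(1−p) − e·p]·Δt with Δt = 1.
step 1: Δp = +0.03918, p = 0.30118
step 2: Δp = +0.04043, p = 0.34161
step 3: Δp = +0.04046, p = 0.38207
step 4: Δp = +0.03920, p = 0.42128
step 5: Δp = +0.03677, p = 0.45805

0.458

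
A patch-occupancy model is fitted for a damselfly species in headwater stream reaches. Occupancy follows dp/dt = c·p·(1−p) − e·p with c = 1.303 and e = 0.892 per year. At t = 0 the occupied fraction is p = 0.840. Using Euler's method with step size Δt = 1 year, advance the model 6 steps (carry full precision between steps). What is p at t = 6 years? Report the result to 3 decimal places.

Update rule: p ← p + [c·p·(1−p) − e·p]·Δt with Δt = 1.
t = 1: p = 0.84000 + (-0.57416) = 0.26584
t = 2: p = 0.26584 + (+0.01718) = 0.28302
t = 3: p = 0.28302 + (+0.01195) = 0.29497
t = 4: p = 0.29497 + (+0.00786) = 0.30283
t = 5: p = 0.30283 + (+0.00497) = 0.30780
t = 6: p = 0.30780 + (+0.00306) = 0.31086

0.311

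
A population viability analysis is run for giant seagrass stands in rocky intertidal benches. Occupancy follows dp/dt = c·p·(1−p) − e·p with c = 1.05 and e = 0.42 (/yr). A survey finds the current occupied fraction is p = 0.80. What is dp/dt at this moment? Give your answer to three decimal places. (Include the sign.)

-0.168

Colonization term: c·p·(1−p) = 1.05×0.80×0.2000 = 0.16800.
Extinction term: e·p = 0.33600.
dp/dt = 0.16800 − 0.33600 = -0.16800.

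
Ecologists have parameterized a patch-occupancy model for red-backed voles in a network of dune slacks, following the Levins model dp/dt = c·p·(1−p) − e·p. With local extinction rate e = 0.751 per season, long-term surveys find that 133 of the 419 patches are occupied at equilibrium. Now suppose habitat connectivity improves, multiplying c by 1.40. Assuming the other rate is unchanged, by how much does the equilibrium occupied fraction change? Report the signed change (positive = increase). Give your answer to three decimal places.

0.195

Observed p* = 133/419 = 0.31742.
Balance c(1−p*) = e gives c = e/(1 − 0.31742) = 0.751/0.68258 = 1.10024.
New p* = 1 − e/c = 1 − 0.75100/1.54034 = 0.51245.
Δp* = 0.51245 − 0.31742 = +0.19503.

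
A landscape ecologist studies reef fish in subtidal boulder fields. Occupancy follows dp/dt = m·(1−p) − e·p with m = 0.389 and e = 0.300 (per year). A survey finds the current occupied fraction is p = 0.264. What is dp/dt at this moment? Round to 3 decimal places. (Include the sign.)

Colonization term: m·(1−p) = 0.389×0.7360 = 0.28630.
Extinction term: e·p = 0.07920.
dp/dt = 0.28630 − 0.07920 = 0.20710.

0.207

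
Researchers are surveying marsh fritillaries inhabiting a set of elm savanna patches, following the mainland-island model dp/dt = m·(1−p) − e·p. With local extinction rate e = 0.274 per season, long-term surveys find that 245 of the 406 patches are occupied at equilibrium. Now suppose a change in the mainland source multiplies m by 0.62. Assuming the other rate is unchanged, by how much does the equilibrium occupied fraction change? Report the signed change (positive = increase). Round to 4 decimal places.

-0.1180

Observed p* = 245/406 = 0.60345.
Balance m(1−p*) = e·p* gives m = e·p*/(1−p*) = 0.274×0.60345/0.39655 = 0.41696.
New p* = m/(m+e) = 0.25852/(0.25852+0.27400) = 0.48547.
Δp* = 0.48547 − 0.60345 = -0.11798.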